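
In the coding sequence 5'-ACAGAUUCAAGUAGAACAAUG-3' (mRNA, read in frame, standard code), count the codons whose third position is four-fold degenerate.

3

Codon 1 ACA (Thr): third position 4-fold.
Codon 2 GAU (Asp): third position 2-fold.
Codon 3 UCA (Ser): third position 4-fold.
Codon 4 AGU (Ser): third position 2-fold.
Codon 5 AGA (Arg): third position 2-fold.
Codon 6 ACA (Thr): third position 4-fold.
Codon 7 AUG (Met): third position 1-fold.
Four-fold degenerate third positions: 3.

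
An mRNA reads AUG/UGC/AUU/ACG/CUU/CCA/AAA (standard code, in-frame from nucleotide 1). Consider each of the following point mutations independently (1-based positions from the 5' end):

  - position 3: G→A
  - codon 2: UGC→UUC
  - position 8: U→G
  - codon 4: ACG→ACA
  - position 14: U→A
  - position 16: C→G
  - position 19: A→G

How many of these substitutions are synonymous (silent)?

Codon 1: AUG (Met) → AUA (Ile) — missense.
Codon 2: UGC (Cys) → UUC (Phe) — missense.
Codon 3: AUU (Ile) → AGU (Ser) — missense.
Codon 4: ACG (Thr) → ACA (Thr) — synonymous.
Codon 5: CUU (Leu) → CAU (His) — missense.
Codon 6: CCA (Pro) → GCA (Ala) — missense.
Codon 7: AAA (Lys) → GAA (Glu) — missense.
Synonymous: 1 of 7.

1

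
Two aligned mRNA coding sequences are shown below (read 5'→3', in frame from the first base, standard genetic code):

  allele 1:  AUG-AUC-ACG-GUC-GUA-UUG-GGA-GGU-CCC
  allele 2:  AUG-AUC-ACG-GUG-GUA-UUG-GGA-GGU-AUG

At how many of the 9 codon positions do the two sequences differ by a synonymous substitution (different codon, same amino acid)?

1

Codon 1: AUG Met / AUG Met — identical.
Codon 2: AUC Ile / AUC Ile — identical.
Codon 3: ACG Thr / ACG Thr — identical.
Codon 4: GUC Val / GUG Val — synonymous.
Codon 5: GUA Val / GUA Val — identical.
Codon 6: UUG Leu / UUG Leu — identical.
Codon 7: GGA Gly / GGA Gly — identical.
Codon 8: GGU Gly / GGU Gly — identical.
Codon 9: CCC Pro / AUG Met — nonsynonymous.
Synonymous differences: 1.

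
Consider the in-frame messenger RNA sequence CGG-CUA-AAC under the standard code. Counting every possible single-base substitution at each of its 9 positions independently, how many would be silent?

9

Codon 1 (CGG, Arg): 4 synonymous substitutions.
Codon 2 (CUA, Leu): 4 synonymous substitutions.
Codon 3 (AAC, Asn): 1 synonymous substitution.
Total: 4 + 4 + 1 = 9.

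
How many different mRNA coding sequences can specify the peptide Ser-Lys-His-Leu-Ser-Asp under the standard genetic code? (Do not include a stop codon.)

Ser: 6 codons.
Lys: 2 codons.
His: 2 codons.
Leu: 6 codons.
Ser: 6 codons.
Asp: 2 codons.
6 × 2 × 2 × 6 × 6 × 2 = 1728.

1728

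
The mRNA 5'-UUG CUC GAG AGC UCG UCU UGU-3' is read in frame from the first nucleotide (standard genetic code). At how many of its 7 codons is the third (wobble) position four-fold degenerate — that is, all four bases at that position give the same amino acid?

Codon 1 UUG (Leu): third position 2-fold.
Codon 2 CUC (Leu): third position 4-fold.
Codon 3 GAG (Glu): third position 2-fold.
Codon 4 AGC (Ser): third position 2-fold.
Codon 5 UCG (Ser): third position 4-fold.
Codon 6 UCU (Ser): third position 4-fold.
Codon 7 UGU (Cys): third position 2-fold.
Four-fold degenerate third positions: 3.

3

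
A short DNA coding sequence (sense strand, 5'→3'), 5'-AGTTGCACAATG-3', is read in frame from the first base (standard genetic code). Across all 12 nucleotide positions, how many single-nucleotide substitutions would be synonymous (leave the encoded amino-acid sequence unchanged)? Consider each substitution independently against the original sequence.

5

Codon 1 (AGT, Ser): 1 synonymous substitution.
Codon 2 (TGC, Cys): 1 synonymous substitution.
Codon 3 (ACA, Thr): 3 synonymous substitutions.
Codon 4 (ATG, Met): 0 synonymous substitutions.
Total: 1 + 1 + 3 + 0 = 5.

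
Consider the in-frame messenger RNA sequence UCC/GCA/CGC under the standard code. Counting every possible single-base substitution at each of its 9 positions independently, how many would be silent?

9

Codon 1 (UCC, Ser): 3 synonymous substitutions.
Codon 2 (GCA, Ala): 3 synonymous substitutions.
Codon 3 (CGC, Arg): 3 synonymous substitutions.
Total: 3 + 3 + 3 = 9.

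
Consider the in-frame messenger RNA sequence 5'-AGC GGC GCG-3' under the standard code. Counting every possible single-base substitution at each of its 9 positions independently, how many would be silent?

Codon 1 (AGC, Ser): 1 synonymous substitution.
Codon 2 (GGC, Gly): 3 synonymous substitutions.
Codon 3 (GCG, Ala): 3 synonymous substitutions.
Total: 1 + 3 + 3 = 7.

7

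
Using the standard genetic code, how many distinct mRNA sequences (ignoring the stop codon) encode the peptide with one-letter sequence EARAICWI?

3456

Glu: 2 codons.
Ala: 4 codons.
Arg: 6 codons.
Ala: 4 codons.
Ile: 3 codons.
Cys: 2 codons.
Trp: 1 codon.
Ile: 3 codons.
2 × 4 × 6 × 4 × 3 × 2 × 1 × 3 = 3456.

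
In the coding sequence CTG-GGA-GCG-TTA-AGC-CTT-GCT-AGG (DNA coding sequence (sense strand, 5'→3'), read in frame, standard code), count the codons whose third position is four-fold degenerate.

Codon 1 CTG (Leu): third position 4-fold.
Codon 2 GGA (Gly): third position 4-fold.
Codon 3 GCG (Ala): third position 4-fold.
Codon 4 TTA (Leu): third position 2-fold.
Codon 5 AGC (Ser): third position 2-fold.
Codon 6 CTT (Leu): third position 4-fold.
Codon 7 GCT (Ala): third position 4-fold.
Codon 8 AGG (Arg): third position 2-fold.
Four-fold degenerate third positions: 5.

5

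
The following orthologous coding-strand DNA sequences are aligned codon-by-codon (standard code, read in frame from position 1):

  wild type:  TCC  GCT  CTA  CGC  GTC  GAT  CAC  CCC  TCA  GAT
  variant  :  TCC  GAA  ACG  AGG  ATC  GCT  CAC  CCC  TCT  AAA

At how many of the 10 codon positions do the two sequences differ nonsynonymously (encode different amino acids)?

5

Codon 1: TCC Ser / TCC Ser — identical.
Codon 2: GCT Ala / GAA Glu — nonsynonymous.
Codon 3: CTA Leu / ACG Thr — nonsynonymous.
Codon 4: CGC Arg / AGG Arg — synonymous.
Codon 5: GTC Val / ATC Ile — nonsynonymous.
Codon 6: GAT Asp / GCT Ala — nonsynonymous.
Codon 7: CAC His / CAC His — identical.
Codon 8: CCC Pro / CCC Pro — identical.
Codon 9: TCA Ser / TCT Ser — synonymous.
Codon 10: GAT Asp / AAA Lys — nonsynonymous.
Nonsynonymous differences: 5.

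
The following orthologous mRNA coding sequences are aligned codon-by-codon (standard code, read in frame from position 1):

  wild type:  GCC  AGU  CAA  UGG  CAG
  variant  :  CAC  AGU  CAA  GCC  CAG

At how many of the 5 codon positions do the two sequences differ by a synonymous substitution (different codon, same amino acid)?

0

Codon 1: GCC Ala / CAC His — nonsynonymous.
Codon 2: AGU Ser / AGU Ser — identical.
Codon 3: CAA Gln / CAA Gln — identical.
Codon 4: UGG Trp / GCC Ala — nonsynonymous.
Codon 5: CAG Gln / CAG Gln — identical.
Synonymous differences: 0.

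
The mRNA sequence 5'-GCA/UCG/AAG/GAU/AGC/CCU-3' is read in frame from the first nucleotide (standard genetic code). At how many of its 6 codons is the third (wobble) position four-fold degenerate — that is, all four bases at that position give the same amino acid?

Codon 1 GCA (Ala): third position 4-fold.
Codon 2 UCG (Ser): third position 4-fold.
Codon 3 AAG (Lys): third position 2-fold.
Codon 4 GAU (Asp): third position 2-fold.
Codon 5 AGC (Ser): third position 2-fold.
Codon 6 CCU (Pro): third position 4-fold.
Four-fold degenerate third positions: 3.

3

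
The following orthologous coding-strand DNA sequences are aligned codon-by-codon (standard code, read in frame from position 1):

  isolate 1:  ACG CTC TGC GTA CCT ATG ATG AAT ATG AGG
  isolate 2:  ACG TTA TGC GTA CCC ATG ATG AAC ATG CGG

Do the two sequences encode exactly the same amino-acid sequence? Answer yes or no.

yes

Codon 1: ACG Thr / ACG Thr — identical.
Codon 2: CTC Leu / TTA Leu — synonymous.
Codon 3: TGC Cys / TGC Cys — identical.
Codon 4: GTA Val / GTA Val — identical.
Codon 5: CCT Pro / CCC Pro — synonymous.
Codon 6: ATG Met / ATG Met — identical.
Codon 7: ATG Met / ATG Met — identical.
Codon 8: AAT Asn / AAC Asn — synonymous.
Codon 9: ATG Met / ATG Met — identical.
Codon 10: AGG Arg / CGG Arg — synonymous.
Nonsynonymous differences: 0 → same protein.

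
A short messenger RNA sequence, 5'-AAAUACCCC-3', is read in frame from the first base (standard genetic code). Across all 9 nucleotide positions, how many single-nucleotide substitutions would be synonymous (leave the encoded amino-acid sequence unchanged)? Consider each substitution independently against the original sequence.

Codon 1 (AAA, Lys): 1 synonymous substitution.
Codon 2 (UAC, Tyr): 1 synonymous substitution.
Codon 3 (CCC, Pro): 3 synonymous substitutions.
Total: 1 + 1 + 3 = 5.

5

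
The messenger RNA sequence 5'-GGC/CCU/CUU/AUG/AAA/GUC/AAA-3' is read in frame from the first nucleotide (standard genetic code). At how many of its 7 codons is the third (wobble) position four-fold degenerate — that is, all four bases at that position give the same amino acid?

4

Codon 1 GGC (Gly): third position 4-fold.
Codon 2 CCU (Pro): third position 4-fold.
Codon 3 CUU (Leu): third position 4-fold.
Codon 4 AUG (Met): third position 1-fold.
Codon 5 AAA (Lys): third position 2-fold.
Codon 6 GUC (Val): third position 4-fold.
Codon 7 AAA (Lys): third position 2-fold.
Four-fold degenerate third positions: 4.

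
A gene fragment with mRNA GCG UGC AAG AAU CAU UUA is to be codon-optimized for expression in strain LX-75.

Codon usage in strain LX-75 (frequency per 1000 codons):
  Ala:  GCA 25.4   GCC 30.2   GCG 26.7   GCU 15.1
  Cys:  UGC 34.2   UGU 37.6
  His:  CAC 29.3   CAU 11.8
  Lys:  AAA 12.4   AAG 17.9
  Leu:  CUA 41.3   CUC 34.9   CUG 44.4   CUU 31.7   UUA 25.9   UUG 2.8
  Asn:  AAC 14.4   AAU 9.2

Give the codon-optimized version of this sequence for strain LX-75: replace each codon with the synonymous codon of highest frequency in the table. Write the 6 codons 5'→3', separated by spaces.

Codon 1 (Ala): best is GCC at 30.2.
Codon 2 (Cys): best is UGU at 37.6.
Codon 3 (Lys): best is AAG at 17.9.
Codon 4 (Asn): best is AAC at 14.4.
Codon 5 (His): best is CAC at 29.3.
Codon 6 (Leu): best is CUG at 44.4.

GCC UGU AAG AAC CAC CUG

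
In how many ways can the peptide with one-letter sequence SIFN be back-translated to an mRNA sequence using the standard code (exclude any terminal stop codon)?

72

Ser: 6 codons.
Ile: 3 codons.
Phe: 2 codons.
Asn: 2 codons.
6 × 3 × 2 × 2 = 72.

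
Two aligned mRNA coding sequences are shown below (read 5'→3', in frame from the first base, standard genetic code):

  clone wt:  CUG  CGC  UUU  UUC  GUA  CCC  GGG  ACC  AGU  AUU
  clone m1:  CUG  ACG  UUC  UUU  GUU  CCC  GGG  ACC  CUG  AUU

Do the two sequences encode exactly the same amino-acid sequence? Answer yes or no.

Codon 1: CUG Leu / CUG Leu — identical.
Codon 2: CGC Arg / ACG Thr — nonsynonymous.
Codon 3: UUU Phe / UUC Phe — synonymous.
Codon 4: UUC Phe / UUU Phe — synonymous.
Codon 5: GUA Val / GUU Val — synonymous.
Codon 6: CCC Pro / CCC Pro — identical.
Codon 7: GGG Gly / GGG Gly — identical.
Codon 8: ACC Thr / ACC Thr — identical.
Codon 9: AGU Ser / CUG Leu — nonsynonymous.
Codon 10: AUU Ile / AUU Ile — identical.
Nonsynonymous differences: 2 → different protein.

no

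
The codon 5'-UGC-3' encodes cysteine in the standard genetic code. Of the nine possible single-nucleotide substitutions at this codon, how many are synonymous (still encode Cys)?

1

Position 1: none → 0 synonymous.
Position 2: none → 0 synonymous.
Position 3: UGU → 1 synonymous.
Total: 0 + 0 + 1 = 1.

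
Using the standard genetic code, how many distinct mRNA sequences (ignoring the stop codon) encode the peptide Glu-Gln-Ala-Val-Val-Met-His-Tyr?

Glu: 2 codons.
Gln: 2 codons.
Ala: 4 codons.
Val: 4 codons.
Val: 4 codons.
Met: 1 codon.
His: 2 codons.
Tyr: 2 codons.
2 × 2 × 4 × 4 × 4 × 1 × 2 × 2 = 1024.

1024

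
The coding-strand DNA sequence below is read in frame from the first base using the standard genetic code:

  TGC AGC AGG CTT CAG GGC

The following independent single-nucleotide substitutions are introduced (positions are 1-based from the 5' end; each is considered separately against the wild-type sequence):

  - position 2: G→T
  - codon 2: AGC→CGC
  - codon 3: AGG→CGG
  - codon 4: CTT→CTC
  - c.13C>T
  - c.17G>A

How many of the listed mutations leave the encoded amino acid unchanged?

2

Codon 1: TGC (Cys) → TTC (Phe) — missense.
Codon 2: AGC (Ser) → CGC (Arg) — missense.
Codon 3: AGG (Arg) → CGG (Arg) — synonymous.
Codon 4: CTT (Leu) → CTC (Leu) — synonymous.
Codon 5: CAG (Gln) → TAG (Stop) — nonsense.
Codon 6: GGC (Gly) → GAC (Asp) — missense.
Synonymous: 2 of 6.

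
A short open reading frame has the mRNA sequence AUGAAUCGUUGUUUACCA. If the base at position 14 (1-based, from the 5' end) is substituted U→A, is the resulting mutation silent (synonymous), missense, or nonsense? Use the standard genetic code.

Position 14 falls in codon 5: UUA → Leu.
After the substitution the codon is UAA → Stop.
The new codon is a stop codon, so this is a nonsense mutation.

nonsense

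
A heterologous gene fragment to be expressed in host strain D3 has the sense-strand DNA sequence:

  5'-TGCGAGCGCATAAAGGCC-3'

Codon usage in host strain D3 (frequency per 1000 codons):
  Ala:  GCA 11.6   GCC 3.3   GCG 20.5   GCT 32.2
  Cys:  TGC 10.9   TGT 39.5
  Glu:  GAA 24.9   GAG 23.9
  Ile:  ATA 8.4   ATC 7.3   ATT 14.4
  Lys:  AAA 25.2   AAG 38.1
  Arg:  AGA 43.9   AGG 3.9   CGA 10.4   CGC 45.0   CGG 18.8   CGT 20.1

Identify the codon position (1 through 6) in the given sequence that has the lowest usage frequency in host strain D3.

Codon 1 TGC (Cys): 10.9 per 1000.
Codon 2 GAG (Glu): 23.9 per 1000.
Codon 3 CGC (Arg): 45.0 per 1000.
Codon 4 ATA (Ile): 8.4 per 1000.
Codon 5 AAG (Lys): 38.1 per 1000.
Codon 6 GCC (Ala): 3.3 per 1000.
Lowest frequency is 3.3 at codon 6.

6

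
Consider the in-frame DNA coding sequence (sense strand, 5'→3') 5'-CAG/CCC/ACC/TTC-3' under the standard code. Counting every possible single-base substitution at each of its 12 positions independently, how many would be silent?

8

Codon 1 (CAG, Gln): 1 synonymous substitution.
Codon 2 (CCC, Pro): 3 synonymous substitutions.
Codon 3 (ACC, Thr): 3 synonymous substitutions.
Codon 4 (TTC, Phe): 1 synonymous substitution.
Total: 1 + 3 + 3 + 1 = 8.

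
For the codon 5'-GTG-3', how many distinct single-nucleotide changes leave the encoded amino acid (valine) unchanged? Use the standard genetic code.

Position 1: none → 0 synonymous.
Position 2: none → 0 synonymous.
Position 3: GTT, GTC, GTA → 3 synonymous.
Total: 0 + 0 + 3 = 3.

3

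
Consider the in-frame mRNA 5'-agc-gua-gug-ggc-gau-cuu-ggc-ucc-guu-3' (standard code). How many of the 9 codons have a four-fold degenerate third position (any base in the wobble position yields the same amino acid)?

Codon 1 AGC (Ser): third position 2-fold.
Codon 2 GUA (Val): third position 4-fold.
Codon 3 GUG (Val): third position 4-fold.
Codon 4 GGC (Gly): third position 4-fold.
Codon 5 GAU (Asp): third position 2-fold.
Codon 6 CUU (Leu): third position 4-fold.
Codon 7 GGC (Gly): third position 4-fold.
Codon 8 UCC (Ser): third position 4-fold.
Codon 9 GUU (Val): third position 4-fold.
Four-fold degenerate third positions: 7.

7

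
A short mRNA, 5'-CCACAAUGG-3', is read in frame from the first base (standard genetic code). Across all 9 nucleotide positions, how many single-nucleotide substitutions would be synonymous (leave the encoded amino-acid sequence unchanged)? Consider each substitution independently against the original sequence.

Codon 1 (CCA, Pro): 3 synonymous substitutions.
Codon 2 (CAA, Gln): 1 synonymous substitution.
Codon 3 (UGG, Trp): 0 synonymous substitutions.
Total: 3 + 1 + 0 = 4.

4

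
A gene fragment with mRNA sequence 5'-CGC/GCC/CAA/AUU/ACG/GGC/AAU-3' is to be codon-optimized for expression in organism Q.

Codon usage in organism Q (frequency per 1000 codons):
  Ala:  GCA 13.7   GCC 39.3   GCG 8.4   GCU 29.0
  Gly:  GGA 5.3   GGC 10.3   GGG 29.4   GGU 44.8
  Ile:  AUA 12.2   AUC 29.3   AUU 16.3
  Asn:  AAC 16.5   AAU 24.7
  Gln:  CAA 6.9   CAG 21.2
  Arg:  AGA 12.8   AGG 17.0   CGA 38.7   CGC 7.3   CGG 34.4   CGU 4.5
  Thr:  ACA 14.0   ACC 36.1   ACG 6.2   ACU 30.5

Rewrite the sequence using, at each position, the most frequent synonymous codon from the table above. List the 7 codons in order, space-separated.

Codon 1 (Arg): best is CGA at 38.7.
Codon 2 (Ala): best is GCC at 39.3.
Codon 3 (Gln): best is CAG at 21.2.
Codon 4 (Ile): best is AUC at 29.3.
Codon 5 (Thr): best is ACC at 36.1.
Codon 6 (Gly): best is GGU at 44.8.
Codon 7 (Asn): best is AAU at 24.7.

CGA GCC CAG AUC ACC GGU AAU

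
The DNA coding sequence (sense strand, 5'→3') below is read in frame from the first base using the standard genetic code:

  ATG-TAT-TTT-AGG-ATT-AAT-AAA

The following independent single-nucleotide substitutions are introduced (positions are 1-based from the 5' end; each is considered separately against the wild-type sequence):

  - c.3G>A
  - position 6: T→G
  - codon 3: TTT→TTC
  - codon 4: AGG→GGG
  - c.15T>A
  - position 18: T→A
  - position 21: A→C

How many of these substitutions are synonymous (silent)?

2

Codon 1: ATG (Met) → ATA (Ile) — missense.
Codon 2: TAT (Tyr) → TAG (Stop) — nonsense.
Codon 3: TTT (Phe) → TTC (Phe) — synonymous.
Codon 4: AGG (Arg) → GGG (Gly) — missense.
Codon 5: ATT (Ile) → ATA (Ile) — synonymous.
Codon 6: AAT (Asn) → AAA (Lys) — missense.
Codon 7: AAA (Lys) → AAC (Asn) — missense.
Synonymous: 2 of 7.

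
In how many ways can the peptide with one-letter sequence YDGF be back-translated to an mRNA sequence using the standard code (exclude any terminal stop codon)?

32

Tyr: 2 codons.
Asp: 2 codons.
Gly: 4 codons.
Phe: 2 codons.
2 × 2 × 4 × 2 = 32.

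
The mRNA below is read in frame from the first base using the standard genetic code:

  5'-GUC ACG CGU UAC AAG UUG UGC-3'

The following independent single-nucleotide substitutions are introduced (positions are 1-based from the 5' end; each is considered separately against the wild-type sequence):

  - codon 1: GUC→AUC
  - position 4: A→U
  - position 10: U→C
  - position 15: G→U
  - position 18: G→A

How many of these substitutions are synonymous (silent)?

Codon 1: GUC (Val) → AUC (Ile) — missense.
Codon 2: ACG (Thr) → UCG (Ser) — missense.
Codon 4: UAC (Tyr) → CAC (His) — missense.
Codon 5: AAG (Lys) → AAU (Asn) — missense.
Codon 6: UUG (Leu) → UUA (Leu) — synonymous.
Synonymous: 1 of 5.

1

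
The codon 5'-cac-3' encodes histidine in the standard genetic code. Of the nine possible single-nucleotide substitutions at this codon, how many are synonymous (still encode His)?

1

Position 1: none → 0 synonymous.
Position 2: none → 0 synonymous.
Position 3: CAU → 1 synonymous.
Total: 0 + 0 + 1 = 1.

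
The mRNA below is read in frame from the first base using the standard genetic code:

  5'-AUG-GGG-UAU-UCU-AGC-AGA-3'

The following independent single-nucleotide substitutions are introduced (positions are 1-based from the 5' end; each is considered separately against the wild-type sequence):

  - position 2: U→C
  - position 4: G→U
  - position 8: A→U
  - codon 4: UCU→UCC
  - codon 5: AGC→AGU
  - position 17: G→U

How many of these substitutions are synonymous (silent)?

Codon 1: AUG (Met) → ACG (Thr) — missense.
Codon 2: GGG (Gly) → UGG (Trp) — missense.
Codon 3: UAU (Tyr) → UUU (Phe) — missense.
Codon 4: UCU (Ser) → UCC (Ser) — synonymous.
Codon 5: AGC (Ser) → AGU (Ser) — synonymous.
Codon 6: AGA (Arg) → AUA (Ile) — missense.
Synonymous: 2 of 6.

2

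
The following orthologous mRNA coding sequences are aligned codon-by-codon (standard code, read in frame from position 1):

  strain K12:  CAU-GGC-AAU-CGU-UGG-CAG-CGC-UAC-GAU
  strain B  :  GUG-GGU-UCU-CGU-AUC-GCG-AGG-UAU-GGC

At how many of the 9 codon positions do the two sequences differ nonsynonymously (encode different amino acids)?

Codon 1: CAU His / GUG Val — nonsynonymous.
Codon 2: GGC Gly / GGU Gly — synonymous.
Codon 3: AAU Asn / UCU Ser — nonsynonymous.
Codon 4: CGU Arg / CGU Arg — identical.
Codon 5: UGG Trp / AUC Ile — nonsynonymous.
Codon 6: CAG Gln / GCG Ala — nonsynonymous.
Codon 7: CGC Arg / AGG Arg — synonymous.
Codon 8: UAC Tyr / UAU Tyr — synonymous.
Codon 9: GAU Asp / GGC Gly — nonsynonymous.
Nonsynonymous differences: 5.

5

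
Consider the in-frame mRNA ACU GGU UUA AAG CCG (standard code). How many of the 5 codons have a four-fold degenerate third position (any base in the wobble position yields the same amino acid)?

3

Codon 1 ACU (Thr): third position 4-fold.
Codon 2 GGU (Gly): third position 4-fold.
Codon 3 UUA (Leu): third position 2-fold.
Codon 4 AAG (Lys): third position 2-fold.
Codon 5 CCG (Pro): third position 4-fold.
Four-fold degenerate third positions: 3.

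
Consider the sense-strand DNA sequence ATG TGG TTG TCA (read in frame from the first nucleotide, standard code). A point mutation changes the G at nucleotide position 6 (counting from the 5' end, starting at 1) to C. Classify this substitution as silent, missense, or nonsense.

Position 6 falls in codon 2: TGG → Trp.
After the substitution the codon is TGC → Cys.
Trp ≠ Cys, so this is a missense mutation.

missense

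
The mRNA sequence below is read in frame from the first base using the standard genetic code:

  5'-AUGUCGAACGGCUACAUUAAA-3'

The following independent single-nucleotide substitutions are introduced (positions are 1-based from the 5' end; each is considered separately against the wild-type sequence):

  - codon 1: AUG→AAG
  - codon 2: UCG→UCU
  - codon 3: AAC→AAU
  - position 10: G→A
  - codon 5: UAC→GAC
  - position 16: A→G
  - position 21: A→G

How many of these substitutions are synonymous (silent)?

3

Codon 1: AUG (Met) → AAG (Lys) — missense.
Codon 2: UCG (Ser) → UCU (Ser) — synonymous.
Codon 3: AAC (Asn) → AAU (Asn) — synonymous.
Codon 4: GGC (Gly) → AGC (Ser) — missense.
Codon 5: UAC (Tyr) → GAC (Asp) — missense.
Codon 6: AUU (Ile) → GUU (Val) — missense.
Codon 7: AAA (Lys) → AAG (Lys) — synonymous.
Synonymous: 3 of 7.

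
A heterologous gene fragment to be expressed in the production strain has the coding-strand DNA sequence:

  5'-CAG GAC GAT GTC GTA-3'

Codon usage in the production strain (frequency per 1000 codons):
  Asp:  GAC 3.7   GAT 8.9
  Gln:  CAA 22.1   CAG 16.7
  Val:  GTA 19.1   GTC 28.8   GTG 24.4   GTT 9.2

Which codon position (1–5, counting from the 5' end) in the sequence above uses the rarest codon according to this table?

2

Codon 1 CAG (Gln): 16.7 per 1000.
Codon 2 GAC (Asp): 3.7 per 1000.
Codon 3 GAT (Asp): 8.9 per 1000.
Codon 4 GTC (Val): 28.8 per 1000.
Codon 5 GTA (Val): 19.1 per 1000.
Lowest frequency is 3.7 at codon 2.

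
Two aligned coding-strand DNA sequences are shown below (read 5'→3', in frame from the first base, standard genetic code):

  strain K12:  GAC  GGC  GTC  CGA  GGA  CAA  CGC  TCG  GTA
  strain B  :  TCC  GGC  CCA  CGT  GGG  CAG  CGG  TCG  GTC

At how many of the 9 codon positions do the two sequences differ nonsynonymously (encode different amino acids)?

2

Codon 1: GAC Asp / TCC Ser — nonsynonymous.
Codon 2: GGC Gly / GGC Gly — identical.
Codon 3: GTC Val / CCA Pro — nonsynonymous.
Codon 4: CGA Arg / CGT Arg — synonymous.
Codon 5: GGA Gly / GGG Gly — synonymous.
Codon 6: CAA Gln / CAG Gln — synonymous.
Codon 7: CGC Arg / CGG Arg — synonymous.
Codon 8: TCG Ser / TCG Ser — identical.
Codon 9: GTA Val / GTC Val — synonymous.
Nonsynonymous differences: 2.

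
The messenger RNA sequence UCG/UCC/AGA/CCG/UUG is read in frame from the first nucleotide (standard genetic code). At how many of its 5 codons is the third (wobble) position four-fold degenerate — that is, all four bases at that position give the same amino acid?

3

Codon 1 UCG (Ser): third position 4-fold.
Codon 2 UCC (Ser): third position 4-fold.
Codon 3 AGA (Arg): third position 2-fold.
Codon 4 CCG (Pro): third position 4-fold.
Codon 5 UUG (Leu): third position 2-fold.
Four-fold degenerate third positions: 3.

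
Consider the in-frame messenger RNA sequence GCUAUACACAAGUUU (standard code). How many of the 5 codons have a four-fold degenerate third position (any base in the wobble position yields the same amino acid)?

1

Codon 1 GCU (Ala): third position 4-fold.
Codon 2 AUA (Ile): third position 3-fold.
Codon 3 CAC (His): third position 2-fold.
Codon 4 AAG (Lys): third position 2-fold.
Codon 5 UUU (Phe): third position 2-fold.
Four-fold degenerate third positions: 1.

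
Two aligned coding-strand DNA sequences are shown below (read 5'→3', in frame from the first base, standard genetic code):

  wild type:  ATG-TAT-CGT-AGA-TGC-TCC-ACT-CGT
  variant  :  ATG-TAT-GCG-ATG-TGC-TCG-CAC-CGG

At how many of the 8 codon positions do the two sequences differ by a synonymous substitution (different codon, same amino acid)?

Codon 1: ATG Met / ATG Met — identical.
Codon 2: TAT Tyr / TAT Tyr — identical.
Codon 3: CGT Arg / GCG Ala — nonsynonymous.
Codon 4: AGA Arg / ATG Met — nonsynonymous.
Codon 5: TGC Cys / TGC Cys — identical.
Codon 6: TCC Ser / TCG Ser — synonymous.
Codon 7: ACT Thr / CAC His — nonsynonymous.
Codon 8: CGT Arg / CGG Arg — synonymous.
Synonymous differences: 2.

2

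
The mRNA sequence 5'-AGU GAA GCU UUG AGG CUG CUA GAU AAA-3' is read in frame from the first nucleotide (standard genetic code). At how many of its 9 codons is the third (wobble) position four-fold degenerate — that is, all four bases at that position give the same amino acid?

Codon 1 AGU (Ser): third position 2-fold.
Codon 2 GAA (Glu): third position 2-fold.
Codon 3 GCU (Ala): third position 4-fold.
Codon 4 UUG (Leu): third position 2-fold.
Codon 5 AGG (Arg): third position 2-fold.
Codon 6 CUG (Leu): third position 4-fold.
Codon 7 CUA (Leu): third position 4-fold.
Codon 8 GAU (Asp): third position 2-fold.
Codon 9 AAA (Lys): third position 2-fold.
Four-fold degenerate third positions: 3.

3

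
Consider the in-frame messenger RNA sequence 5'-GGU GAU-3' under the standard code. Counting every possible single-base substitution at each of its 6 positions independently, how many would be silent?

4

Codon 1 (GGU, Gly): 3 synonymous substitutions.
Codon 2 (GAU, Asp): 1 synonymous substitution.
Total: 3 + 1 = 4.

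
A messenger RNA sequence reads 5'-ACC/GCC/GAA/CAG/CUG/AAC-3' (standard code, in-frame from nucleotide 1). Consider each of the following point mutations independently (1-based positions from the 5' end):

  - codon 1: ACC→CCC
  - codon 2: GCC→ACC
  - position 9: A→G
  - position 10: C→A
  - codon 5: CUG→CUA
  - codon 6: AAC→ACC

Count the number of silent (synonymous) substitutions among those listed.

Codon 1: ACC (Thr) → CCC (Pro) — missense.
Codon 2: GCC (Ala) → ACC (Thr) — missense.
Codon 3: GAA (Glu) → GAG (Glu) — synonymous.
Codon 4: CAG (Gln) → AAG (Lys) — missense.
Codon 5: CUG (Leu) → CUA (Leu) — synonymous.
Codon 6: AAC (Asn) → ACC (Thr) — missense.
Synonymous: 2 of 6.

2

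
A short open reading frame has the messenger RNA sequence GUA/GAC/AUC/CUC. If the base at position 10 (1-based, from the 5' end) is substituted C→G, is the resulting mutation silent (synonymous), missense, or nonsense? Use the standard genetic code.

Position 10 falls in codon 4: CUC → Leu.
After the substitution the codon is GUC → Val.
Leu ≠ Val, so this is a missense mutation.

missense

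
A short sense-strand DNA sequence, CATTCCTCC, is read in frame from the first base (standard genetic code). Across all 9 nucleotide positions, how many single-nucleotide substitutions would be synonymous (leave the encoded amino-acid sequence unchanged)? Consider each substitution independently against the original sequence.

Codon 1 (CAT, His): 1 synonymous substitution.
Codon 2 (TCC, Ser): 3 synonymous substitutions.
Codon 3 (TCC, Ser): 3 synonymous substitutions.
Total: 1 + 3 + 3 = 7.

7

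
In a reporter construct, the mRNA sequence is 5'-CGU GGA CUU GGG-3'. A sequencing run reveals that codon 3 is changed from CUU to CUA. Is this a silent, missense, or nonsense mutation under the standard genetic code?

silent

Position 9 falls in codon 3: CUU → Leu.
After the substitution the codon is CUA → Leu.
Both encode Leu, so the change is synonymous.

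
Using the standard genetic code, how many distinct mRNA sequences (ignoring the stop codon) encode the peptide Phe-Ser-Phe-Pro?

96

Phe: 2 codons.
Ser: 6 codons.
Phe: 2 codons.
Pro: 4 codons.
2 × 6 × 2 × 4 = 96.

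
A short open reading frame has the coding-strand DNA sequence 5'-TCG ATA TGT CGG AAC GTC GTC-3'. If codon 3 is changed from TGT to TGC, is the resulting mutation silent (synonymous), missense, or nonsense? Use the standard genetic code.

Position 9 falls in codon 3: TGT → Cys.
After the substitution the codon is TGC → Cys.
Both encode Cys, so the change is synonymous.

silent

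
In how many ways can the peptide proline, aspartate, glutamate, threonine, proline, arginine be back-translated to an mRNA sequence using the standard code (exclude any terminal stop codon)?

Pro: 4 codons.
Asp: 2 codons.
Glu: 2 codons.
Thr: 4 codons.
Pro: 4 codons.
Arg: 6 codons.
4 × 2 × 2 × 4 × 4 × 6 = 1536.

1536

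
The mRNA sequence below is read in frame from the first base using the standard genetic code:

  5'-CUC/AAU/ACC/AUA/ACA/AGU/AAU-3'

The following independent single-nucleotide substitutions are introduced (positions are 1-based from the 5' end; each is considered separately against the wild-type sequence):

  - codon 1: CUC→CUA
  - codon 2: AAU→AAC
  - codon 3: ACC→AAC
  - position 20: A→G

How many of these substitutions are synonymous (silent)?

2

Codon 1: CUC (Leu) → CUA (Leu) — synonymous.
Codon 2: AAU (Asn) → AAC (Asn) — synonymous.
Codon 3: ACC (Thr) → AAC (Asn) — missense.
Codon 7: AAU (Asn) → AGU (Ser) — missense.
Synonymous: 2 of 4.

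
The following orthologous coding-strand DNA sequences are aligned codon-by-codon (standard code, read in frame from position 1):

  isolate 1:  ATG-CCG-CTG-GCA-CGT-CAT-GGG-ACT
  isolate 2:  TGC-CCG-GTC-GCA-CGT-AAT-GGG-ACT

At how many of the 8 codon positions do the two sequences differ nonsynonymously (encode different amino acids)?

3

Codon 1: ATG Met / TGC Cys — nonsynonymous.
Codon 2: CCG Pro / CCG Pro — identical.
Codon 3: CTG Leu / GTC Val — nonsynonymous.
Codon 4: GCA Ala / GCA Ala — identical.
Codon 5: CGT Arg / CGT Arg — identical.
Codon 6: CAT His / AAT Asn — nonsynonymous.
Codon 7: GGG Gly / GGG Gly — identical.
Codon 8: ACT Thr / ACT Thr — identical.
Nonsynonymous differences: 3.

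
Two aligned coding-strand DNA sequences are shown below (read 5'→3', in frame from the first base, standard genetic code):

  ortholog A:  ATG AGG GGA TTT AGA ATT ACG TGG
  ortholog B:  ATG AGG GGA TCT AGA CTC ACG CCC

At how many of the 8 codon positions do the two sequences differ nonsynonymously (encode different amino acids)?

Codon 1: ATG Met / ATG Met — identical.
Codon 2: AGG Arg / AGG Arg — identical.
Codon 3: GGA Gly / GGA Gly — identical.
Codon 4: TTT Phe / TCT Ser — nonsynonymous.
Codon 5: AGA Arg / AGA Arg — identical.
Codon 6: ATT Ile / CTC Leu — nonsynonymous.
Codon 7: ACG Thr / ACG Thr — identical.
Codon 8: TGG Trp / CCC Pro — nonsynonymous.
Nonsynonymous differences: 3.

3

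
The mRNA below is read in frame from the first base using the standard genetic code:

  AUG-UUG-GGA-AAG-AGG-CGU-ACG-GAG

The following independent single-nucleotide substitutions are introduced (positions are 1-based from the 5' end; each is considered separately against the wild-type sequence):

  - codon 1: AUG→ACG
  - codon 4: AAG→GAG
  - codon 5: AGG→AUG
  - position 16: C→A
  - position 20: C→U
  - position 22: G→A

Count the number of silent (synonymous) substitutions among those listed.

Codon 1: AUG (Met) → ACG (Thr) — missense.
Codon 4: AAG (Lys) → GAG (Glu) — missense.
Codon 5: AGG (Arg) → AUG (Met) — missense.
Codon 6: CGU (Arg) → AGU (Ser) — missense.
Codon 7: ACG (Thr) → AUG (Met) — missense.
Codon 8: GAG (Glu) → AAG (Lys) — missense.
Synonymous: 0 of 6.

0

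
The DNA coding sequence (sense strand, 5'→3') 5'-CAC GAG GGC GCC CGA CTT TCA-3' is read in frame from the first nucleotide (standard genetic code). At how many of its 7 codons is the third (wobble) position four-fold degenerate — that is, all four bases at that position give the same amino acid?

Codon 1 CAC (His): third position 2-fold.
Codon 2 GAG (Glu): third position 2-fold.
Codon 3 GGC (Gly): third position 4-fold.
Codon 4 GCC (Ala): third position 4-fold.
Codon 5 CGA (Arg): third position 4-fold.
Codon 6 CTT (Leu): third position 4-fold.
Codon 7 TCA (Ser): third position 4-fold.
Four-fold degenerate third positions: 5.

5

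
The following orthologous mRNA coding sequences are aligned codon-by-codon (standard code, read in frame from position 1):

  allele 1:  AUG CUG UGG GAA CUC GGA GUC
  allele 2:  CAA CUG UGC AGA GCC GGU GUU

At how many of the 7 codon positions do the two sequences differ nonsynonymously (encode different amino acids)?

Codon 1: AUG Met / CAA Gln — nonsynonymous.
Codon 2: CUG Leu / CUG Leu — identical.
Codon 3: UGG Trp / UGC Cys — nonsynonymous.
Codon 4: GAA Glu / AGA Arg — nonsynonymous.
Codon 5: CUC Leu / GCC Ala — nonsynonymous.
Codon 6: GGA Gly / GGU Gly — synonymous.
Codon 7: GUC Val / GUU Val — synonymous.
Nonsynonymous differences: 4.

4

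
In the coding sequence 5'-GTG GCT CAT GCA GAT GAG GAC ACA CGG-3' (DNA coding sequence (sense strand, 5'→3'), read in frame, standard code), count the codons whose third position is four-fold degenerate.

5

Codon 1 GTG (Val): third position 4-fold.
Codon 2 GCT (Ala): third position 4-fold.
Codon 3 CAT (His): third position 2-fold.
Codon 4 GCA (Ala): third position 4-fold.
Codon 5 GAT (Asp): third position 2-fold.
Codon 6 GAG (Glu): third position 2-fold.
Codon 7 GAC (Asp): third position 2-fold.
Codon 8 ACA (Thr): third position 4-fold.
Codon 9 CGG (Arg): third position 4-fold.
Four-fold degenerate third positions: 5.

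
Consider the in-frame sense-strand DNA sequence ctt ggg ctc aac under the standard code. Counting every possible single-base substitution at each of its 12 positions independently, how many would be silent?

Codon 1 (CTT, Leu): 3 synonymous substitutions.
Codon 2 (GGG, Gly): 3 synonymous substitutions.
Codon 3 (CTC, Leu): 3 synonymous substitutions.
Codon 4 (AAC, Asn): 1 synonymous substitution.
Total: 3 + 3 + 3 + 1 = 10.

10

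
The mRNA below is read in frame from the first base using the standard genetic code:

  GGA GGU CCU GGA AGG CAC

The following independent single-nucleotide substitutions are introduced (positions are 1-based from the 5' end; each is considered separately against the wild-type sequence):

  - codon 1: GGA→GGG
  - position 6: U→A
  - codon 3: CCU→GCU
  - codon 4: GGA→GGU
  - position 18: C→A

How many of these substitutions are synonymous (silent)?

3

Codon 1: GGA (Gly) → GGG (Gly) — synonymous.
Codon 2: GGU (Gly) → GGA (Gly) — synonymous.
Codon 3: CCU (Pro) → GCU (Ala) — missense.
Codon 4: GGA (Gly) → GGU (Gly) — synonymous.
Codon 6: CAC (His) → CAA (Gln) — missense.
Synonymous: 3 of 5.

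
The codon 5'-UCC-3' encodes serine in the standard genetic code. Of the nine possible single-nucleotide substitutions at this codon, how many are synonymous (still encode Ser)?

3

Position 1: none → 0 synonymous.
Position 2: none → 0 synonymous.
Position 3: UCU, UCA, UCG → 3 synonymous.
Total: 0 + 0 + 3 = 3.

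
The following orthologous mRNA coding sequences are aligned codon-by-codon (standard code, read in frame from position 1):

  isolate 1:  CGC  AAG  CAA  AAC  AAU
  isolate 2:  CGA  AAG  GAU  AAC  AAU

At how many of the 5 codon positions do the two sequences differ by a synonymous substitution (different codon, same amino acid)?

Codon 1: CGC Arg / CGA Arg — synonymous.
Codon 2: AAG Lys / AAG Lys — identical.
Codon 3: CAA Gln / GAU Asp — nonsynonymous.
Codon 4: AAC Asn / AAC Asn — identical.
Codon 5: AAU Asn / AAU Asn — identical.
Synonymous differences: 1.

1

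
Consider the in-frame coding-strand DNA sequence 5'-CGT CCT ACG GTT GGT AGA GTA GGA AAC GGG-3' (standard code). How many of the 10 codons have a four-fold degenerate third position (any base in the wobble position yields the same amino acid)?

Codon 1 CGT (Arg): third position 4-fold.
Codon 2 CCT (Pro): third position 4-fold.
Codon 3 ACG (Thr): third position 4-fold.
Codon 4 GTT (Val): third position 4-fold.
Codon 5 GGT (Gly): third position 4-fold.
Codon 6 AGA (Arg): third position 2-fold.
Codon 7 GTA (Val): third position 4-fold.
Codon 8 GGA (Gly): third position 4-fold.
Codon 9 AAC (Asn): third position 2-fold.
Codon 10 GGG (Gly): third position 4-fold.
Four-fold degenerate third positions: 8.

8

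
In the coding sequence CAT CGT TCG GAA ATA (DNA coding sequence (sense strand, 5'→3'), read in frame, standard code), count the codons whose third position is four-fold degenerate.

2

Codon 1 CAT (His): third position 2-fold.
Codon 2 CGT (Arg): third position 4-fold.
Codon 3 TCG (Ser): third position 4-fold.
Codon 4 GAA (Glu): third position 2-fold.
Codon 5 ATA (Ile): third position 3-fold.
Four-fold degenerate third positions: 2.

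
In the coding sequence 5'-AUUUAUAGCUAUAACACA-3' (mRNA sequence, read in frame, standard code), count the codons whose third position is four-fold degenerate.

Codon 1 AUU (Ile): third position 3-fold.
Codon 2 UAU (Tyr): third position 2-fold.
Codon 3 AGC (Ser): third position 2-fold.
Codon 4 UAU (Tyr): third position 2-fold.
Codon 5 AAC (Asn): third position 2-fold.
Codon 6 ACA (Thr): third position 4-fold.
Four-fold degenerate third positions: 1.

1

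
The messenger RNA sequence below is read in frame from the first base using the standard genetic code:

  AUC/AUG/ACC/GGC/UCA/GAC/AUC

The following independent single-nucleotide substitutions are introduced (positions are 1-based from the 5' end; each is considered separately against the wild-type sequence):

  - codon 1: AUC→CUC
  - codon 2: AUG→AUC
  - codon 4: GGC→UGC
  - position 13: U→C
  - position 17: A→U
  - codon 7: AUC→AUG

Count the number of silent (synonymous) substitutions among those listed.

Codon 1: AUC (Ile) → CUC (Leu) — missense.
Codon 2: AUG (Met) → AUC (Ile) — missense.
Codon 4: GGC (Gly) → UGC (Cys) — missense.
Codon 5: UCA (Ser) → CCA (Pro) — missense.
Codon 6: GAC (Asp) → GUC (Val) — missense.
Codon 7: AUC (Ile) → AUG (Met) — missense.
Synonymous: 0 of 6.

0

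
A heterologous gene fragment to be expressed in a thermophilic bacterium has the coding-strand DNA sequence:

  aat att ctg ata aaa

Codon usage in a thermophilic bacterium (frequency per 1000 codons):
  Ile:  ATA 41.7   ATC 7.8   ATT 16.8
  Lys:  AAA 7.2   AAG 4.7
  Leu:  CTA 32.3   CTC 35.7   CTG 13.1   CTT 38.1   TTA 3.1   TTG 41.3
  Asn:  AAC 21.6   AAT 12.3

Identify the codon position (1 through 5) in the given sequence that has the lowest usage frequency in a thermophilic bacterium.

Codon 1 AAT (Asn): 12.3 per 1000.
Codon 2 ATT (Ile): 16.8 per 1000.
Codon 3 CTG (Leu): 13.1 per 1000.
Codon 4 ATA (Ile): 41.7 per 1000.
Codon 5 AAA (Lys): 7.2 per 1000.
Lowest frequency is 7.2 at codon 5.

5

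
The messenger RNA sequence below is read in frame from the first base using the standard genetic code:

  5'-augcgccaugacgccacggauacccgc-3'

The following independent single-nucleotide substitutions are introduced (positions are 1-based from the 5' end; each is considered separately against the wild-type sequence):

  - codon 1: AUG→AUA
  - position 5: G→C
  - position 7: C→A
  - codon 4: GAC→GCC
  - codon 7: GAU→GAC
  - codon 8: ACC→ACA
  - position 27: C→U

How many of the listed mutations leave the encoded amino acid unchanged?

3

Codon 1: AUG (Met) → AUA (Ile) — missense.
Codon 2: CGC (Arg) → CCC (Pro) — missense.
Codon 3: CAU (His) → AAU (Asn) — missense.
Codon 4: GAC (Asp) → GCC (Ala) — missense.
Codon 7: GAU (Asp) → GAC (Asp) — synonymous.
Codon 8: ACC (Thr) → ACA (Thr) — synonymous.
Codon 9: CGC (Arg) → CGU (Arg) — synonymous.
Synonymous: 3 of 7.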